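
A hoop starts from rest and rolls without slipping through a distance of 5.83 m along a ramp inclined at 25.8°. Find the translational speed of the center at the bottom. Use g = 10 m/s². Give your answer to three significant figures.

v ≈ 5.04 m/s

Here I = MR², so the shape factor k = I/(MR²) = 1.
Rolling without slipping gives ω = v/R, so the total kinetic energy is ½Mv² + ½Iω² = ½(1+k)Mv² = Mv².
The vertical drop is h = L sinθ = 5.83 × sin25.8° = 2.537 m.
Energy conservation: Mgh = Mv², so v = √(2gh/(1+k)) = √(2 × 10 × 2.537 / 2) ≈ 5.04 m/s.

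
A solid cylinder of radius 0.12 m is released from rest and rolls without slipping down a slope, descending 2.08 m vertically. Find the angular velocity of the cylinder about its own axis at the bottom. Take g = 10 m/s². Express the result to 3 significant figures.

Here I = (1/2)MR², so the shape factor k = I/(MR²) = 0.5.
Rolling without slipping gives ω = v/R, so the total kinetic energy is ½Mv² + ½Iω² = ½(1+k)Mv² = (3/4)Mv².
Energy conservation Mgh = ½(1+k)Mv² gives v = √(2gh/(1+k)) = √(2 × 10 × 2.08 / 1.5) = 5.266 m/s.
The angular speed follows from ω = v/R = 5.266/0.12 ≈ 43.9 rad/s.

ω ≈ 43.9 rad/s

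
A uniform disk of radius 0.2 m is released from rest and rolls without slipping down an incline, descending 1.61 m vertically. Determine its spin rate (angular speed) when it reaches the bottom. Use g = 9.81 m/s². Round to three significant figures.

The moment of inertia is (1/2)MR², giving k ≡ I/(MR²) = 0.5.
Rolling without slipping gives ω = v/R, so the total kinetic energy is ½Mv² + ½Iω² = ½(1+k)Mv² = (3/4)Mv².
Energy conservation Mgh = ½(1+k)Mv² gives v = √(2gh/(1+k)) = √(2 × 9.81 × 1.61 / 1.5) = 4.589 m/s.
The angular speed follows from ω = v/R = 4.589/0.2 ≈ 22.9 rad/s.

ω ≈ 22.9 rad/s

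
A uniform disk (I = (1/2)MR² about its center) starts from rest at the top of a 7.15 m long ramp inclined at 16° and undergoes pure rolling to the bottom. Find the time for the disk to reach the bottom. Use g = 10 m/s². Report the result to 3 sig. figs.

t ≈ 2.79 s

The moment of inertia is (1/2)MR², giving k ≡ I/(MR²) = 0.5.
Along the incline Mg sinθ − f = Ma, and torque about the center fR = Iα = kMR²(a/R) gives f = kMa.
Hence a = g sinθ/(1+k) = 10×sin16°/1.5 = 1.838 m/s².
With constant a from rest, t = √(2L/a) = √(2·7.15/1.838) ≈ 2.79 s.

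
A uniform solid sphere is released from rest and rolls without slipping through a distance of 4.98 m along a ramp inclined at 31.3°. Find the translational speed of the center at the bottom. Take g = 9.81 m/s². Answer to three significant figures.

v ≈ 6.02 m/s

For this body I = (2/5)MR², i.e. k = I/(MR²) = 0.4.
Rolling without slipping gives ω = v/R, so the total kinetic energy is ½Mv² + ½Iω² = ½(1+k)Mv² = (7/10)Mv².
The vertical drop is h = L sinθ = 4.98 × sin31.3° = 2.587 m.
Energy conservation: Mgh = (7/10)Mv², so v = √(2gh/(1+k)) = √(2 × 9.81 × 2.587 / 1.4) ≈ 6.02 m/s.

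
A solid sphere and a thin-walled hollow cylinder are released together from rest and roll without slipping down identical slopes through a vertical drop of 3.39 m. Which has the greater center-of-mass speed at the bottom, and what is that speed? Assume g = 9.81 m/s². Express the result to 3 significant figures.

the solid sphere, at v ≈ 6.89 m/s

For rolling without slipping, Mgh = ½(1+k)Mv² where k = I/(MR²), so v = √(2gh/(1+k)).
Solid sphere: k = 0.4, giving v = √(2×9.81×3.39/1.4) = 6.893 m/s.
Thin-walled hollow cylinder: k = 1, giving v = √(2×9.81×3.39/2) = 5.767 m/s.
The smaller k wins: the solid sphere, at ≈ 6.89 m/s.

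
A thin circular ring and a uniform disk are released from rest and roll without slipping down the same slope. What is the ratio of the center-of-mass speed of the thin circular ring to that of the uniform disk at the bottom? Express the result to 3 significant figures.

v_ratio ≈ 0.866

Each satisfies Mgh = ½(1+k)Mv² with k = I/(MR²), so v ∝ 1/√(1+k).
For the thin circular ring k = 1; for the uniform disk k = 0.5.
v₁/v₂ = √((1+k₂)/(1+k₁)) = √(1.5/2) ≈ 0.866.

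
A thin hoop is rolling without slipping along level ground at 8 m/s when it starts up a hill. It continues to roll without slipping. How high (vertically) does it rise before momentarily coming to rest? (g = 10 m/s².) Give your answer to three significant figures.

The moment of inertia is MR², giving k ≡ I/(MR²) = 1.
Pure rolling means v = ωR; then KE = ½Mv² + ½I(v/R)² = ½(1+k)Mv² = Mv².
At the top the kinetic energy is zero, so Mv₀² = Mgh.
Thus h = (1+k)v₀²/(2g) = 2 × 8² / (2 × 10) ≈ 6.40 m.

h ≈ 6.40 m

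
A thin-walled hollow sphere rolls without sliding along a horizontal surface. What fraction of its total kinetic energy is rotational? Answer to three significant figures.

fraction ≈ 0.400

Here I = (2/3)MR², so the shape factor k = I/(MR²) = 2/3.
Since ω = v/R, the translational part is ½Mv² and the rotational part is ½I(v/R)² = ½kMv²; the total is ½(1+k)Mv².
The rotational fraction is therefore k/(1+k) = (2/3)/1.667 ≈ 0.400.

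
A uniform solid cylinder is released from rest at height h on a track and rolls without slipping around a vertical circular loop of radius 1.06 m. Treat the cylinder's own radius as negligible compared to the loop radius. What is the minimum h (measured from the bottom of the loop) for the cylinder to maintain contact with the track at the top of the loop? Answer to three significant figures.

h_min ≈ 2.92 m

Here I = (1/2)MR², so the shape factor k = I/(MR²) = 0.5.
At the top of the loop, the minimum-contact condition is Mg = Mv_top²/r, so v_top² = gr.
With ω = v/R, the kinetic energy at speed v is ½(1+k)Mv² = (3/4)Mv².
Energy conservation from release (height h) to the top (height 2r): Mgh = Mg(2r) + (3/4)M·gr.
Thus h_min = 2r + (1+k)r/2 = r(2 + 1.5/2) = 1.06 × 2.75 ≈ 2.92 m.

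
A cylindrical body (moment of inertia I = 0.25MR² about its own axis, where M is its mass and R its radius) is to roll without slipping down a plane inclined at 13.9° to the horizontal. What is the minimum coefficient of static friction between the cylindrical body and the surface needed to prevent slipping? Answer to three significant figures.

For this body I = 0.25MR², i.e. k = I/(MR²) = 0.25.
Translational: Mg sinθ − f = Ma. Rotational about the CM: fR = Iα = kMRa, so f = kMa.
These give a = g sinθ/(1+k) and the required friction f = kMg sinθ/(1+k).
With N = Mg cosθ, the no-slip condition f ≤ μN gives μ_min = f/N = k tanθ/(1+k).
μ_min = 0.25 × tan13.9° / 1.25 ≈ 0.0495.

μ_min ≈ 0.0495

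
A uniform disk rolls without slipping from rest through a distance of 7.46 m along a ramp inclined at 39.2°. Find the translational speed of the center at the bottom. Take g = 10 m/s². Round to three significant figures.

v ≈ 7.93 m/s

The moment of inertia is (1/2)MR², giving k ≡ I/(MR²) = 0.5.
Pure rolling means v = ωR; then KE = ½Mv² + ½I(v/R)² = ½(1+k)Mv² = (3/4)Mv².
The vertical drop is h = L sinθ = 7.46 × sin39.2° = 4.715 m.
Energy conservation: Mgh = (3/4)Mv², so v = √(2gh/(1+k)) = √(2 × 10 × 4.715 / 1.5) ≈ 7.93 m/s.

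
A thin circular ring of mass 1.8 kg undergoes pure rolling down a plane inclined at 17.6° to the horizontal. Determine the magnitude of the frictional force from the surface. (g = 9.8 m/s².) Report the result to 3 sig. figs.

f ≈ 2.67 N

For this body I = MR², i.e. k = I/(MR²) = 1.
Translational: Mg sinθ − f = Ma. Rotational about the CM: fR = Iα = kMRa, so f = kMa.
Combining, a = g sinθ/(1+k) and f = kMa = kMg sinθ/(1+k).
f = 1 × 1.8 × 9.8 × sin17.6° / 2 ≈ 2.67 N.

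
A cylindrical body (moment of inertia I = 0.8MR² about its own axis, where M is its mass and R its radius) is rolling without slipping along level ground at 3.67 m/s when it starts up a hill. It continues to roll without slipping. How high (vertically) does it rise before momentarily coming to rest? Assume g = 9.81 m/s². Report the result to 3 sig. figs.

Here I = 0.8MR², so the shape factor k = I/(MR²) = 0.8.
Rolling without slipping gives ω = v/R, so the total kinetic energy is ½Mv² + ½Iω² = ½(1+k)Mv² = (9/10)Mv².
All of this converts to potential energy at the highest point: (9/10)Mv₀² = Mgh.
Thus h = (1+k)v₀²/(2g) = 1.8 × 3.67² / (2 × 9.81) ≈ 1.24 m.

h ≈ 1.24 m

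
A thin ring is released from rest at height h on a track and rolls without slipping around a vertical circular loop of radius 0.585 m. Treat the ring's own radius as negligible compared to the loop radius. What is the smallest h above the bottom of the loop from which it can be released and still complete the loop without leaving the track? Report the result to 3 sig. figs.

For this body I = MR², i.e. k = I/(MR²) = 1.
At the top of the loop, the minimum-contact condition is Mg = Mv_top²/r, so v_top² = gr.
With ω = v/R, the kinetic energy at speed v is ½(1+k)Mv² = Mv².
Energy conservation from release (height h) to the top (height 2r): Mgh = Mg(2r) + M·gr.
Thus h_min = 2r + (1+k)r/2 = r(2 + 2/2) = 0.585 × 3 ≈ 1.76 m.

h_min ≈ 1.76 m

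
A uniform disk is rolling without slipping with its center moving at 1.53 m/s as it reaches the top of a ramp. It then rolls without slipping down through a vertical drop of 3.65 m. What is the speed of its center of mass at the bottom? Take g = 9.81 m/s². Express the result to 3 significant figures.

v ≈ 7.08 m/s

For this body I = (1/2)MR², i.e. k = I/(MR²) = 0.5.
Since it rolls without slipping, ω = v/R and KE = ½Mv² + ½Iω² = ½(1+k)Mv² = (3/4)Mv².
Conserving energy between top and bottom: (3/4)Mv² = (3/4)Mv₀² + Mgh, hence v² = v₀² + 2gh/(1+k).
v = √(1.53² + 2×9.81×3.65/1.5) = √50.08 ≈ 7.08 m/s.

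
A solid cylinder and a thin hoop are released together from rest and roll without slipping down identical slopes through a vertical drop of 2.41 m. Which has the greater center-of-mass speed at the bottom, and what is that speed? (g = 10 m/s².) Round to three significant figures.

For rolling without slipping, Mgh = ½(1+k)Mv² where k = I/(MR²), so v = √(2gh/(1+k)).
Solid cylinder: k = 0.5, giving v = √(2×10×2.41/1.5) = 5.669 m/s.
Thin hoop: k = 1, giving v = √(2×10×2.41/2) = 4.909 m/s.
The smaller k wins: the solid cylinder, at ≈ 5.67 m/s.

the solid cylinder, at v ≈ 5.67 m/s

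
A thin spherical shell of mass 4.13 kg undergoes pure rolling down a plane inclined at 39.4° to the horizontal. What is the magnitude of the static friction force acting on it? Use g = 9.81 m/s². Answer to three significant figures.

f ≈ 10.3 N

Here I = (2/3)MR², so the shape factor k = I/(MR²) = 2/3.
Along the incline Mg sinθ − f = Ma, and torque about the center fR = Iα = kMR²(a/R) gives f = kMa.
Combining, a = g sinθ/(1+k) and f = kMa = kMg sinθ/(1+k).
f = (2/3) × 4.13 × 9.81 × sin39.4° / 1.667 ≈ 10.3 N.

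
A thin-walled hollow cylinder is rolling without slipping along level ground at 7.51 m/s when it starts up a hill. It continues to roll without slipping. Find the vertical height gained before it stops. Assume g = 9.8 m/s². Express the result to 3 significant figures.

h ≈ 5.76 m

For this body I = MR², i.e. k = I/(MR²) = 1.
The rolling condition ω = v/R makes the rotational term ½I(v/R)² = ½kMv², so KE_total = ½(1+k)Mv² = Mv².
At the top the kinetic energy is zero, so Mv₀² = Mgh.
Thus h = (1+k)v₀²/(2g) = 2 × 7.51² / (2 × 9.8) ≈ 5.76 m.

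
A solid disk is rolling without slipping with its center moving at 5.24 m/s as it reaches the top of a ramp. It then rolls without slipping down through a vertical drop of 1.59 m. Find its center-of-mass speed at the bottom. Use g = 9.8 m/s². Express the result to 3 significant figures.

v ≈ 6.95 m/s

Here I = (1/2)MR², so the shape factor k = I/(MR²) = 0.5.
The rolling condition ω = v/R makes the rotational term ½I(v/R)² = ½kMv², so KE_total = ½(1+k)Mv² = (3/4)Mv².
Conserving energy between top and bottom: (3/4)Mv² = (3/4)Mv₀² + Mgh, hence v² = v₀² + 2gh/(1+k).
v = √(5.24² + 2×9.8×1.59/1.5) = √48.23 ≈ 6.95 m/s.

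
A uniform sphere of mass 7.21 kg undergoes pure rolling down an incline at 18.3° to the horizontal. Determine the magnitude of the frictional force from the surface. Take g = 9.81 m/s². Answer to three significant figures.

With I = (2/5)MR², the ratio k = I/(MR²) is 0.4.
Newton's second law down the slope: Mg sinθ − f = Ma. The torque equation fR = Iα (with α = a/R) gives f = kMa.
Combining, a = g sinθ/(1+k) and f = kMa = kMg sinθ/(1+k).
f = 0.4 × 7.21 × 9.81 × sin18.3° / 1.4 ≈ 6.35 N.

f ≈ 6.35 N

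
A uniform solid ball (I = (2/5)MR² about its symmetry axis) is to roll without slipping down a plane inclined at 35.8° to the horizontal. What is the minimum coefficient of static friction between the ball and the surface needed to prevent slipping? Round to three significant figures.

For this body I = (2/5)MR², i.e. k = I/(MR²) = 0.4.
Newton's second law down the slope: Mg sinθ − f = Ma. The torque equation fR = Iα (with α = a/R) gives f = kMa.
These give a = g sinθ/(1+k) and the required friction f = kMg sinθ/(1+k).
With N = Mg cosθ, the no-slip condition f ≤ μN gives μ_min = f/N = k tanθ/(1+k).
μ_min = 0.4 × tan35.8° / 1.4 ≈ 0.206.

μ_min ≈ 0.206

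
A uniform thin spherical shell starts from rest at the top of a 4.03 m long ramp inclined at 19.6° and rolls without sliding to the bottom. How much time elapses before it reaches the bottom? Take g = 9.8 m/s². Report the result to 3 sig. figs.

With I = (2/3)MR², the ratio k = I/(MR²) is 2/3.
Newton's second law down the slope: Mg sinθ − f = Ma. The torque equation fR = Iα (with α = a/R) gives f = kMa.
Hence a = g sinθ/(1+k) = 9.8×sin19.6°/1.667 = 1.972 m/s².
With constant a from rest, t = √(2L/a) = √(2·4.03/1.972) ≈ 2.02 s.

t ≈ 2.02 s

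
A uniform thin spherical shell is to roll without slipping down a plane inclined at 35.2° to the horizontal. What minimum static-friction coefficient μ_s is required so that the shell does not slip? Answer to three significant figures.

μ_min ≈ 0.282

With I = (2/3)MR², the ratio k = I/(MR²) is 2/3.
Translational: Mg sinθ − f = Ma. Rotational about the CM: fR = Iα = kMRa, so f = kMa.
These give a = g sinθ/(1+k) and the required friction f = kMg sinθ/(1+k).
The normal force is N = Mg cosθ, so μ_min = f/N = k tanθ/(1+k).
μ_min = (2/3) × tan35.2° / 1.667 ≈ 0.282.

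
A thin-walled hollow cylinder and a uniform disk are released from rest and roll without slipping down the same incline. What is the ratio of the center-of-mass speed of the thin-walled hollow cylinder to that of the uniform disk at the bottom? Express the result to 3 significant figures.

Each satisfies Mgh = ½(1+k)Mv² with k = I/(MR²), so v ∝ 1/√(1+k).
For the thin-walled hollow cylinder k = 1; for the uniform disk k = 0.5.
v₁/v₂ = √((1+k₂)/(1+k₁)) = √(1.5/2) ≈ 0.866.

v_ratio ≈ 0.866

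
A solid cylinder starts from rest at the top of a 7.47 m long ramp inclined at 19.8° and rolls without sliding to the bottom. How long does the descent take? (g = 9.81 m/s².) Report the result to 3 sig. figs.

t ≈ 2.60 s

For this body I = (1/2)MR², i.e. k = I/(MR²) = 0.5.
Newton's second law down the slope: Mg sinθ − f = Ma. The torque equation fR = Iα (with α = a/R) gives f = kMa.
Hence a = g sinθ/(1+k) = 9.81×sin19.8°/1.5 = 2.215 m/s².
Starting from rest, L = ½at², so t = √(2L/a) = √(2×7.47/2.215) ≈ 2.60 s.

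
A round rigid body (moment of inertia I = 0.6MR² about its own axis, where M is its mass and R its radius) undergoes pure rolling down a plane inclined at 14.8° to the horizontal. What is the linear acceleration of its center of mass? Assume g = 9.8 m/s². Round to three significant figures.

With I = 0.6MR², the ratio k = I/(MR²) is 0.6.
Translational: Mg sinθ − f = Ma. Rotational about the CM: fR = Iα = kMRa, so f = kMa.
Eliminating f: Mg sinθ = (1+k)Ma, so a = g sinθ/(1+k) = 9.8 × sin14.8° / 1.6 ≈ 1.56 m/s².

a ≈ 1.56 m/s²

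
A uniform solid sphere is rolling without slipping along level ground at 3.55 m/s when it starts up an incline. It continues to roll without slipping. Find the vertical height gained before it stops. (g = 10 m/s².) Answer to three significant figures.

For this body I = (2/5)MR², i.e. k = I/(MR²) = 0.4.
Since it rolls without slipping, ω = v/R and KE = ½Mv² + ½Iω² = ½(1+k)Mv² = (7/10)Mv².
All of this converts to potential energy at the highest point: (7/10)Mv₀² = Mgh.
Thus h = (1+k)v₀²/(2g) = 1.4 × 3.55² / (2 × 10) ≈ 0.882 m.

h ≈ 0.882 m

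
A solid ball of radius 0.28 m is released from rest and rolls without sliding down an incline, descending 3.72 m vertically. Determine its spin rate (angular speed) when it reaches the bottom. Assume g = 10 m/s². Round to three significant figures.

Here I = (2/5)MR², so the shape factor k = I/(MR²) = 0.4.
The rolling condition ω = v/R makes the rotational term ½I(v/R)² = ½kMv², so KE_total = ½(1+k)Mv² = (7/10)Mv².
Energy conservation Mgh = ½(1+k)Mv² gives v = √(2gh/(1+k)) = √(2 × 10 × 3.72 / 1.4) = 7.29 m/s.
Then ω = v/R = 7.29 / 0.28 ≈ 26.0 rad/s.

ω ≈ 26.0 rad/s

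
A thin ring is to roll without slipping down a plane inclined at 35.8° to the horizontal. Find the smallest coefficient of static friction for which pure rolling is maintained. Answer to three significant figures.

μ_min ≈ 0.361

The moment of inertia is MR², giving k ≡ I/(MR²) = 1.
Translational: Mg sinθ − f = Ma. Rotational about the CM: fR = Iα = kMRa, so f = kMa.
These give a = g sinθ/(1+k) and the required friction f = kMg sinθ/(1+k).
The normal force is N = Mg cosθ, so μ_min = f/N = k tanθ/(1+k).
μ_min = 1 × tan35.8° / 2 ≈ 0.361.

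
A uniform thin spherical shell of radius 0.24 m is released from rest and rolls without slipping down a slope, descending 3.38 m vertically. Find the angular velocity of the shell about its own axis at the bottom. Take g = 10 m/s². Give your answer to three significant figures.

With I = (2/3)MR², the ratio k = I/(MR²) is 2/3.
Since it rolls without slipping, ω = v/R and KE = ½Mv² + ½Iω² = ½(1+k)Mv² = (5/6)Mv².
Energy conservation Mgh = ½(1+k)Mv² gives v = √(2gh/(1+k)) = √(2 × 10 × 3.38 / 1.667) = 6.369 m/s.
The angular speed follows from ω = v/R = 6.369/0.24 ≈ 26.5 rad/s.

ω ≈ 26.5 rad/s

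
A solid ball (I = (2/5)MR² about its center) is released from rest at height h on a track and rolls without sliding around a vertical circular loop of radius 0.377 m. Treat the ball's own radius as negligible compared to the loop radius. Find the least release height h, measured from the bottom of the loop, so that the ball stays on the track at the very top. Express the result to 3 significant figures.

For this body I = (2/5)MR², i.e. k = I/(MR²) = 0.4.
At the top of the loop, the minimum-contact condition is Mg = Mv_top²/r, so v_top² = gr.
With ω = v/R, the kinetic energy at speed v is ½(1+k)Mv² = (7/10)Mv².
Energy conservation from release (height h) to the top (height 2r): Mgh = Mg(2r) + (7/10)M·gr.
Thus h_min = 2r + (1+k)r/2 = r(2 + 1.4/2) = 0.377 × 2.7 ≈ 1.02 m.

h_min ≈ 1.02 m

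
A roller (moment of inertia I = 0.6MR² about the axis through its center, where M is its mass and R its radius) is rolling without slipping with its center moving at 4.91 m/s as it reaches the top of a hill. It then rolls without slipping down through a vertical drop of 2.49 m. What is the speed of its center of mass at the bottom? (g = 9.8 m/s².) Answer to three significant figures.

With I = 0.6MR², the ratio k = I/(MR²) is 0.6.
Rolling without slipping gives ω = v/R, so the total kinetic energy is ½Mv² + ½Iω² = ½(1+k)Mv² = (4/5)Mv².
Conserving energy between top and bottom: (4/5)Mv² = (4/5)Mv₀² + Mgh, hence v² = v₀² + 2gh/(1+k).
v = √(4.91² + 2×9.8×2.49/1.6) = √54.61 ≈ 7.39 m/s.

v ≈ 7.39 m/s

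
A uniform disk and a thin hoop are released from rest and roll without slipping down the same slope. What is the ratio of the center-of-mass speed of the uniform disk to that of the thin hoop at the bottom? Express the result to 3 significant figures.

v_ratio ≈ 1.15

Each satisfies Mgh = ½(1+k)Mv² with k = I/(MR²), so v ∝ 1/√(1+k).
For the uniform disk k = 0.5; for the thin hoop k = 1.
v₁/v₂ = √((1+k₂)/(1+k₁)) = √(2/1.5) ≈ 1.15.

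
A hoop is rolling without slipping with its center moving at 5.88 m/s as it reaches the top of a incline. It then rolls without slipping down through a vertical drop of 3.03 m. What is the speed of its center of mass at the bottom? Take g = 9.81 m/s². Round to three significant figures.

Here I = MR², so the shape factor k = I/(MR²) = 1.
Pure rolling means v = ωR; then KE = ½Mv² + ½I(v/R)² = ½(1+k)Mv² = Mv².
Conserving energy between top and bottom: Mv² = Mv₀² + Mgh, hence v² = v₀² + 2gh/(1+k).
v = √(5.88² + 2×9.81×3.03/2) = √64.3 ≈ 8.02 m/s.

v ≈ 8.02 m/s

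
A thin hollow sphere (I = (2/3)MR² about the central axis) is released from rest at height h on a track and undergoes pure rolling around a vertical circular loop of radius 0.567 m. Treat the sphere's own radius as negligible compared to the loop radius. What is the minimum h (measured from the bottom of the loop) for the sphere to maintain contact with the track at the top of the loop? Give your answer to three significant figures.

h_min ≈ 1.61 m

The moment of inertia is (2/3)MR², giving k ≡ I/(MR²) = 2/3.
At the top of the loop, the minimum-contact condition is Mg = Mv_top²/r, so v_top² = gr.
With ω = v/R, the kinetic energy at speed v is ½(1+k)Mv² = (5/6)Mv².
Energy conservation from release (height h) to the top (height 2r): Mgh = Mg(2r) + (5/6)M·gr.
Thus h_min = 2r + (1+k)r/2 = r(2 + 1.667/2) = 0.567 × 2.833 ≈ 1.61 m.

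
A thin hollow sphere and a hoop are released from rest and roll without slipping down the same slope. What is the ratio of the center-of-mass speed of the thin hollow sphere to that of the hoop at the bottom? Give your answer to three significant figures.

v_ratio ≈ 1.10

Each satisfies Mgh = ½(1+k)Mv² with k = I/(MR²), so v ∝ 1/√(1+k).
For the thin hollow sphere k = 2/3; for the hoop k = 1.
v₁/v₂ = √((1+k₂)/(1+k₁)) = √(2/1.667) ≈ 1.10.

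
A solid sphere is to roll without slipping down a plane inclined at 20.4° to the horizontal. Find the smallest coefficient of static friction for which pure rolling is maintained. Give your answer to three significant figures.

μ_min ≈ 0.106

Here I = (2/5)MR², so the shape factor k = I/(MR²) = 0.4.
Translational: Mg sinθ − f = Ma. Rotational about the CM: fR = Iα = kMRa, so f = kMa.
These give a = g sinθ/(1+k) and the required friction f = kMg sinθ/(1+k).
The normal force is N = Mg cosθ, so μ_min = f/N = k tanθ/(1+k).
μ_min = 0.4 × tan20.4° / 1.4 ≈ 0.106.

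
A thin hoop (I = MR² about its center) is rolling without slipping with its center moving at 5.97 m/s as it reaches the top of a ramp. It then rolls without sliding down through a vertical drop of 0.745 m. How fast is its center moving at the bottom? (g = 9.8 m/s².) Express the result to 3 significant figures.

v ≈ 6.55 m/s

Here I = MR², so the shape factor k = I/(MR²) = 1.
Rolling without slipping gives ω = v/R, so the total kinetic energy is ½Mv² + ½Iω² = ½(1+k)Mv² = Mv².
Conserving energy between top and bottom: Mv² = Mv₀² + Mgh, hence v² = v₀² + 2gh/(1+k).
v = √(5.97² + 2×9.8×0.745/2) = √42.94 ≈ 6.55 m/s.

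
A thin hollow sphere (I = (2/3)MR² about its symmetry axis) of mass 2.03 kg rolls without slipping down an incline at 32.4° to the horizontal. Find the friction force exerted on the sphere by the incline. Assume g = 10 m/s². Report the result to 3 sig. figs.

The moment of inertia is (2/3)MR², giving k ≡ I/(MR²) = 2/3.
Along the incline Mg sinθ − f = Ma, and torque about the center fR = Iα = kMR²(a/R) gives f = kMa.
Combining, a = g sinθ/(1+k) and f = kMa = kMg sinθ/(1+k).
f = (2/3) × 2.03 × 10 × sin32.4° / 1.667 ≈ 4.35 N.

f ≈ 4.35 N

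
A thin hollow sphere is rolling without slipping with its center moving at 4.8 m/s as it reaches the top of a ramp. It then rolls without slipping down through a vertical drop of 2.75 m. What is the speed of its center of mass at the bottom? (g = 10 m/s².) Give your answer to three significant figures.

v ≈ 7.49 m/s

The moment of inertia is (2/3)MR², giving k ≡ I/(MR²) = 2/3.
Rolling without slipping gives ω = v/R, so the total kinetic energy is ½Mv² + ½Iω² = ½(1+k)Mv² = (5/6)Mv².
Energy conservation: (5/6)Mv₀² + Mgh = (5/6)Mv², so v² = v₀² + 2gh/(1+k).
v = √(4.8² + 2×10×2.75/1.667) = √56.04 ≈ 7.49 m/s.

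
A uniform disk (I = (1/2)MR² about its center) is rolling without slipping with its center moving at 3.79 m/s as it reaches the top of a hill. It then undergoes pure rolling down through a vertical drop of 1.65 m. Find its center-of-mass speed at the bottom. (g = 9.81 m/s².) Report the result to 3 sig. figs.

v ≈ 6.00 m/s

Here I = (1/2)MR², so the shape factor k = I/(MR²) = 0.5.
Since it rolls without slipping, ω = v/R and KE = ½Mv² + ½Iω² = ½(1+k)Mv² = (3/4)Mv².
Energy conservation: (3/4)Mv₀² + Mgh = (3/4)Mv², so v² = v₀² + 2gh/(1+k).
v = √(3.79² + 2×9.81×1.65/1.5) = √35.95 ≈ 6.00 m/s.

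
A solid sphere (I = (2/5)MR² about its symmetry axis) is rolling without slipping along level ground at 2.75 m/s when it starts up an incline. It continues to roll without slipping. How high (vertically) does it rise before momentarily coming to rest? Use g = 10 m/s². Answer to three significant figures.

h ≈ 0.529 m

The moment of inertia is (2/5)MR², giving k ≡ I/(MR²) = 0.4.
Since it rolls without slipping, ω = v/R and KE = ½Mv² + ½Iω² = ½(1+k)Mv² = (7/10)Mv².
All of this converts to potential energy at the highest point: (7/10)Mv₀² = Mgh.
Thus h = (1+k)v₀²/(2g) = 1.4 × 2.75² / (2 × 10) ≈ 0.529 m.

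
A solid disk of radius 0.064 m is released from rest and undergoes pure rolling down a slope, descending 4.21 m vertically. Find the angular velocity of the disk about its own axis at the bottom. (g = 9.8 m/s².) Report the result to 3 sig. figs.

ω ≈ 116 rad/s

The moment of inertia is (1/2)MR², giving k ≡ I/(MR²) = 0.5.
The rolling condition ω = v/R makes the rotational term ½I(v/R)² = ½kMv², so KE_total = ½(1+k)Mv² = (3/4)Mv².
Energy conservation Mgh = ½(1+k)Mv² gives v = √(2gh/(1+k)) = √(2 × 9.8 × 4.21 / 1.5) = 7.417 m/s.
The angular speed follows from ω = v/R = 7.417/0.064 ≈ 116 rad/s.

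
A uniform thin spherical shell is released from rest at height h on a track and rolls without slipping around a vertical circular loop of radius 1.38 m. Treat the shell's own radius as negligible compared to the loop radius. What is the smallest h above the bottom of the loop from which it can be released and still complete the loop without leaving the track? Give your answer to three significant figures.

h_min ≈ 3.91 m

For this body I = (2/3)MR², i.e. k = I/(MR²) = 2/3.
At the top of the loop, the minimum-contact condition is Mg = Mv_top²/r, so v_top² = gr.
With ω = v/R, the kinetic energy at speed v is ½(1+k)Mv² = (5/6)Mv².
Energy conservation from release (height h) to the top (height 2r): Mgh = Mg(2r) + (5/6)M·gr.
Thus h_min = 2r + (1+k)r/2 = r(2 + 1.667/2) = 1.38 × 2.833 ≈ 3.91 m.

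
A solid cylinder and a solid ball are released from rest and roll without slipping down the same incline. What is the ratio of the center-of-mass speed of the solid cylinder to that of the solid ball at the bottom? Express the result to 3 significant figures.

Each satisfies Mgh = ½(1+k)Mv² with k = I/(MR²), so v ∝ 1/√(1+k).
For the solid cylinder k = 0.5; for the solid ball k = 0.4.
v₁/v₂ = √((1+k₂)/(1+k₁)) = √(1.4/1.5) ≈ 0.966.

v_ratio ≈ 0.966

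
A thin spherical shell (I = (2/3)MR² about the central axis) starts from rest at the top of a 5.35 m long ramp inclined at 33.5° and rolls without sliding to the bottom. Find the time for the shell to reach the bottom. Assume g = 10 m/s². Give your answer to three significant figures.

For this body I = (2/3)MR², i.e. k = I/(MR²) = 2/3.
Translational: Mg sinθ − f = Ma. Rotational about the CM: fR = Iα = kMRa, so f = kMa.
Hence a = g sinθ/(1+k) = 10×sin33.5°/1.667 = 3.312 m/s².
With constant a from rest, t = √(2L/a) = √(2·5.35/3.312) ≈ 1.80 s.

t ≈ 1.80 s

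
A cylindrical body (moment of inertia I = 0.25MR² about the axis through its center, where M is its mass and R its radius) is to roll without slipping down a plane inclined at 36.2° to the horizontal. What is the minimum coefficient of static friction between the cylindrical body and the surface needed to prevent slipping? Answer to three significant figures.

μ_min ≈ 0.146

With I = 0.25MR², the ratio k = I/(MR²) is 0.25.
Translational: Mg sinθ − f = Ma. Rotational about the CM: fR = Iα = kMRa, so f = kMa.
These give a = g sinθ/(1+k) and the required friction f = kMg sinθ/(1+k).
The normal force is N = Mg cosθ, so μ_min = f/N = k tanθ/(1+k).
μ_min = 0.25 × tan36.2° / 1.25 ≈ 0.146.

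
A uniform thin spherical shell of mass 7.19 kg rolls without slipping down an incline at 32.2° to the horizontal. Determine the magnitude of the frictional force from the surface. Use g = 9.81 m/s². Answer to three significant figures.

f ≈ 15.0 N

The moment of inertia is (2/3)MR², giving k ≡ I/(MR²) = 2/3.
Translational: Mg sinθ − f = Ma. Rotational about the CM: fR = Iα = kMRa, so f = kMa.
Combining, a = g sinθ/(1+k) and f = kMa = kMg sinθ/(1+k).
f = (2/3) × 7.19 × 9.81 × sin32.2° / 1.667 ≈ 15.0 N.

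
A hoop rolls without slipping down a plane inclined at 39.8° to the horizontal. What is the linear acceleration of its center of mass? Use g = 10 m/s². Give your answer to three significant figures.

a ≈ 3.20 m/s²

For this body I = MR², i.e. k = I/(MR²) = 1.
Newton's second law down the slope: Mg sinθ − f = Ma. The torque equation fR = Iα (with α = a/R) gives f = kMa.
Eliminating f: Mg sinθ = (1+k)Ma, so a = g sinθ/(1+k) = 10 × sin39.8° / 2 ≈ 3.20 m/s².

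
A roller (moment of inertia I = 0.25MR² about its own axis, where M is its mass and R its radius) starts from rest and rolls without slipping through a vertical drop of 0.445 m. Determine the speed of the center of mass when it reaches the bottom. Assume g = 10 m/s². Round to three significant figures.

v ≈ 2.67 m/s

With I = 0.25MR², the ratio k = I/(MR²) is 0.25.
Since it rolls without slipping, ω = v/R and KE = ½Mv² + ½Iω² = ½(1+k)Mv² = (5/8)Mv².
Energy conservation: Mgh = (5/8)Mv², so v = √(2gh/(1+k)) = √(2 × 10 × 0.445 / 1.25) ≈ 2.67 m/s.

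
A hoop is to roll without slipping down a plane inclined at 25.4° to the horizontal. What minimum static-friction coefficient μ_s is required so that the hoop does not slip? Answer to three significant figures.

The moment of inertia is MR², giving k ≡ I/(MR²) = 1.
Translational: Mg sinθ − f = Ma. Rotational about the CM: fR = Iα = kMRa, so f = kMa.
These give a = g sinθ/(1+k) and the required friction f = kMg sinθ/(1+k).
The normal force is N = Mg cosθ, so μ_min = f/N = k tanθ/(1+k).
μ_min = 1 × tan25.4° / 2 ≈ 0.237.

μ_min ≈ 0.237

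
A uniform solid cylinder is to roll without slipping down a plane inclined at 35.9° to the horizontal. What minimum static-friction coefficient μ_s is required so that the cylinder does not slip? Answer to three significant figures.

μ_min ≈ 0.241

The moment of inertia is (1/2)MR², giving k ≡ I/(MR²) = 0.5.
Along the incline Mg sinθ − f = Ma, and torque about the center fR = Iα = kMR²(a/R) gives f = kMa.
These give a = g sinθ/(1+k) and the required friction f = kMg sinθ/(1+k).
With N = Mg cosθ, the no-slip condition f ≤ μN gives μ_min = f/N = k tanθ/(1+k).
μ_min = 0.5 × tan35.9° / 1.5 ≈ 0.241.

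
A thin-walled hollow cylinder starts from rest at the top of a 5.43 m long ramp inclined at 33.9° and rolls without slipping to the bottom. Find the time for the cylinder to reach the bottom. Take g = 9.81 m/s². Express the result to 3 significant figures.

The moment of inertia is MR², giving k ≡ I/(MR²) = 1.
Translational: Mg sinθ − f = Ma. Rotational about the CM: fR = Iα = kMRa, so f = kMa.
Hence a = g sinθ/(1+k) = 9.81×sin33.9°/2 = 2.736 m/s².
With constant a from rest, t = √(2L/a) = √(2·5.43/2.736) ≈ 1.99 s.

t ≈ 1.99 s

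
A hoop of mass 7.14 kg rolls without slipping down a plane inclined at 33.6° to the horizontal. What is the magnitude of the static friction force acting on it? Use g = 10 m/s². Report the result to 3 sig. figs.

With I = MR², the ratio k = I/(MR²) is 1.
Newton's second law down the slope: Mg sinθ − f = Ma. The torque equation fR = Iα (with α = a/R) gives f = kMa.
Combining, a = g sinθ/(1+k) and f = kMa = kMg sinθ/(1+k).
f = 1 × 7.14 × 10 × sin33.6° / 2 ≈ 19.8 N.

f ≈ 19.8 N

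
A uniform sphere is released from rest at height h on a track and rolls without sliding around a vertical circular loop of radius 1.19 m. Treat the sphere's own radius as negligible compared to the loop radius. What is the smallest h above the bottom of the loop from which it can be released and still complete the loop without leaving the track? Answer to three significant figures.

With I = (2/5)MR², the ratio k = I/(MR²) is 0.4.
At the top of the loop, the minimum-contact condition is Mg = Mv_top²/r, so v_top² = gr.
With ω = v/R, the kinetic energy at speed v is ½(1+k)Mv² = (7/10)Mv².
Energy conservation from release (height h) to the top (height 2r): Mgh = Mg(2r) + (7/10)M·gr.
Thus h_min = 2r + (1+k)r/2 = r(2 + 1.4/2) = 1.19 × 2.7 ≈ 3.21 m.

h_min ≈ 3.21 m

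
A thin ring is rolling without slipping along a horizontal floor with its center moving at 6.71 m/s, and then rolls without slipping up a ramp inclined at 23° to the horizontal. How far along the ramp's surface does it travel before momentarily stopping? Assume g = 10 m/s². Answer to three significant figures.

The moment of inertia is MR², giving k ≡ I/(MR²) = 1.
The rolling condition ω = v/R makes the rotational term ½I(v/R)² = ½kMv², so KE_total = ½(1+k)Mv² = Mv².
Setting this equal to Mgh gives the vertical rise h = (1+k)v₀²/(2g) = 2×6.71²/(2×10) = 4.502 m.
Along the incline, d = h/sinθ = 4.502/sin23° ≈ 11.5 m.

d ≈ 11.5 m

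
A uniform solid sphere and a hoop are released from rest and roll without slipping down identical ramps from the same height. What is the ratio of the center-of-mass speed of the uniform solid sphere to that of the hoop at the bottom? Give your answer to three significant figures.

v_ratio ≈ 1.20

Each satisfies Mgh = ½(1+k)Mv² with k = I/(MR²), so v ∝ 1/√(1+k).
For the uniform solid sphere k = 0.4; for the hoop k = 1.
v₁/v₂ = √((1+k₂)/(1+k₁)) = √(2/1.4) ≈ 1.20.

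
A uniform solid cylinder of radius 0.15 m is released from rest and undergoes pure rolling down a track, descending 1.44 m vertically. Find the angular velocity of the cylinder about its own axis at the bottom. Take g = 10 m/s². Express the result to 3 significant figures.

For this body I = (1/2)MR², i.e. k = I/(MR²) = 0.5.
Rolling without slipping gives ω = v/R, so the total kinetic energy is ½Mv² + ½Iω² = ½(1+k)Mv² = (3/4)Mv².
Energy conservation Mgh = ½(1+k)Mv² gives v = √(2gh/(1+k)) = √(2 × 10 × 1.44 / 1.5) = 4.382 m/s.
Then ω = v/R = 4.382 / 0.15 ≈ 29.2 rad/s.

ω ≈ 29.2 rad/s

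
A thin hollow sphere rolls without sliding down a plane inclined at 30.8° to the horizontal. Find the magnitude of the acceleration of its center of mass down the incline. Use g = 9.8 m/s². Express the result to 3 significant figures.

Here I = (2/3)MR², so the shape factor k = I/(MR²) = 2/3.
Along the incline Mg sinθ − f = Ma, and torque about the center fR = Iα = kMR²(a/R) gives f = kMa.
Eliminating f: Mg sinθ = (1+k)Ma, so a = g sinθ/(1+k) = 9.8 × sin30.8° / 1.667 ≈ 3.01 m/s².

a ≈ 3.01 m/s²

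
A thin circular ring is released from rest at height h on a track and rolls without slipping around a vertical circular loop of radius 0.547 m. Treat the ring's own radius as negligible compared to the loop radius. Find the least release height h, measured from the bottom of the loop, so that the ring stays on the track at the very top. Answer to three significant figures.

h_min ≈ 1.64 m

The moment of inertia is MR², giving k ≡ I/(MR²) = 1.
At the top, contact is just lost when gravity alone supplies the centripetal force: Mg = Mv_top²/r, i.e. v_top² = gr.
With ω = v/R, the kinetic energy at speed v is ½(1+k)Mv² = Mv².
Energy conservation from release (height h) to the top (height 2r): Mgh = Mg(2r) + M·gr.
Thus h_min = 2r + (1+k)r/2 = r(2 + 2/2) = 0.547 × 3 ≈ 1.64 m.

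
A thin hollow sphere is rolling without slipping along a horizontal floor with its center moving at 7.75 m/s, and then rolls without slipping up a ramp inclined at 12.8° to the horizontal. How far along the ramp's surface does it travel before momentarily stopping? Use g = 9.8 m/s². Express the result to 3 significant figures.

d ≈ 23.1 m

For this body I = (2/3)MR², i.e. k = I/(MR²) = 2/3.
Since it rolls without slipping, ω = v/R and KE = ½Mv² + ½Iω² = ½(1+k)Mv² = (5/6)Mv².
Setting this equal to Mgh gives the vertical rise h = (1+k)v₀²/(2g) = 1.667×7.75²/(2×9.8) = 5.107 m.
The distance along the slope is d = h/sinθ = 5.107/sin12.8° ≈ 23.1 m.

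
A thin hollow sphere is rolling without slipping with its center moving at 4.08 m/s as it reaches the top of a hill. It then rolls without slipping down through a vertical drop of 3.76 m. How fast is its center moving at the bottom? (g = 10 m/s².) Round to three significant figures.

v ≈ 7.86 m/s

With I = (2/3)MR², the ratio k = I/(MR²) is 2/3.
The rolling condition ω = v/R makes the rotational term ½I(v/R)² = ½kMv², so KE_total = ½(1+k)Mv² = (5/6)Mv².
Conserving energy between top and bottom: (5/6)Mv² = (5/6)Mv₀² + Mgh, hence v² = v₀² + 2gh/(1+k).
v = √(4.08² + 2×10×3.76/1.667) = √61.77 ≈ 7.86 m/s.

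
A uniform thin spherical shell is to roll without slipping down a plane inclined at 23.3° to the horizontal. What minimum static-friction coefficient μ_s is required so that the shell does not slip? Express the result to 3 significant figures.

μ_min ≈ 0.172

For this body I = (2/3)MR², i.e. k = I/(MR²) = 2/3.
Along the incline Mg sinθ − f = Ma, and torque about the center fR = Iα = kMR²(a/R) gives f = kMa.
These give a = g sinθ/(1+k) and the required friction f = kMg sinθ/(1+k).
With N = Mg cosθ, the no-slip condition f ≤ μN gives μ_min = f/N = k tanθ/(1+k).
μ_min = (2/3) × tan23.3° / 1.667 ≈ 0.172.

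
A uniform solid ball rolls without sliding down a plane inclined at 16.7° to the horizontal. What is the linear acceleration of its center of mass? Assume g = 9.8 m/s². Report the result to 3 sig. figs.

a ≈ 2.01 m/s²

The moment of inertia is (2/5)MR², giving k ≡ I/(MR²) = 0.4.
Along the incline Mg sinθ − f = Ma, and torque about the center fR = Iα = kMR²(a/R) gives f = kMa.
Eliminating f: Mg sinθ = (1+k)Ma, so a = g sinθ/(1+k) = 9.8 × sin16.7° / 1.4 ≈ 2.01 m/s².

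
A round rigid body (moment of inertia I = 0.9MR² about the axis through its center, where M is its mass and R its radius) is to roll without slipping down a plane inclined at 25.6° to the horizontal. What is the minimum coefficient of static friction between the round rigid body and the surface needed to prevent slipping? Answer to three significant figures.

μ_min ≈ 0.227

For this body I = 0.9MR², i.e. k = I/(MR²) = 0.9.
Newton's second law down the slope: Mg sinθ − f = Ma. The torque equation fR = Iα (with α = a/R) gives f = kMa.
These give a = g sinθ/(1+k) and the required friction f = kMg sinθ/(1+k).
With N = Mg cosθ, the no-slip condition f ≤ μN gives μ_min = f/N = k tanθ/(1+k).
μ_min = 0.9 × tan25.6° / 1.9 ≈ 0.227.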